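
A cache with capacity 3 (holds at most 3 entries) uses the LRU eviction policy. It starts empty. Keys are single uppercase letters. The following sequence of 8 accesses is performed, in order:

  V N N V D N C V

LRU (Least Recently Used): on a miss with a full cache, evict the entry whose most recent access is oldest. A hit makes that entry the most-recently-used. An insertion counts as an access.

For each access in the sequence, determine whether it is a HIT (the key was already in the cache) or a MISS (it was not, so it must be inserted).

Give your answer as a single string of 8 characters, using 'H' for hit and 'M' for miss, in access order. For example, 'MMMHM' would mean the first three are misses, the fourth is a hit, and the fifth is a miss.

LRU simulation (capacity=3):
  1. access V: MISS. Cache (LRU->MRU): [V]
  2. access N: MISS. Cache (LRU->MRU): [V N]
  3. access N: HIT. Cache (LRU->MRU): [V N]
  4. access V: HIT. Cache (LRU->MRU): [N V]
  5. access D: MISS. Cache (LRU->MRU): [N V D]
  6. access N: HIT. Cache (LRU->MRU): [V D N]
  7. access C: MISS, evict V. Cache (LRU->MRU): [D N C]
  8. access V: MISS, evict D. Cache (LRU->MRU): [N C V]
Total: 3 hits, 5 misses, 2 evictions

Answer: MMHHMHMM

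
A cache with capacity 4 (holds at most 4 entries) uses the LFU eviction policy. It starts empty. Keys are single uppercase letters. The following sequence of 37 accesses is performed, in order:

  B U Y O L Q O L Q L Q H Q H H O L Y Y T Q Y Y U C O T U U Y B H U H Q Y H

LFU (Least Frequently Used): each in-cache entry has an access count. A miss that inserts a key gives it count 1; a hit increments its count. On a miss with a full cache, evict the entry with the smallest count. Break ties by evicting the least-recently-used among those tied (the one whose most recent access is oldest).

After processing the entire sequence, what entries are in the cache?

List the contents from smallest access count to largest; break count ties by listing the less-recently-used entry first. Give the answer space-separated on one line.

Answer: H L O Q

Derivation:
LFU simulation (capacity=4):
  1. access B: MISS. Cache: [B(c=1)]
  2. access U: MISS. Cache: [B(c=1) U(c=1)]
  3. access Y: MISS. Cache: [B(c=1) U(c=1) Y(c=1)]
  4. access O: MISS. Cache: [B(c=1) U(c=1) Y(c=1) O(c=1)]
  5. access L: MISS, evict B(c=1). Cache: [U(c=1) Y(c=1) O(c=1) L(c=1)]
  6. access Q: MISS, evict U(c=1). Cache: [Y(c=1) O(c=1) L(c=1) Q(c=1)]
  7. access O: HIT, count now 2. Cache: [Y(c=1) L(c=1) Q(c=1) O(c=2)]
  8. access L: HIT, count now 2. Cache: [Y(c=1) Q(c=1) O(c=2) L(c=2)]
  9. access Q: HIT, count now 2. Cache: [Y(c=1) O(c=2) L(c=2) Q(c=2)]
  10. access L: HIT, count now 3. Cache: [Y(c=1) O(c=2) Q(c=2) L(c=3)]
  11. access Q: HIT, count now 3. Cache: [Y(c=1) O(c=2) L(c=3) Q(c=3)]
  12. access H: MISS, evict Y(c=1). Cache: [H(c=1) O(c=2) L(c=3) Q(c=3)]
  13. access Q: HIT, count now 4. Cache: [H(c=1) O(c=2) L(c=3) Q(c=4)]
  14. access H: HIT, count now 2. Cache: [O(c=2) H(c=2) L(c=3) Q(c=4)]
  15. access H: HIT, count now 3. Cache: [O(c=2) L(c=3) H(c=3) Q(c=4)]
  16. access O: HIT, count now 3. Cache: [L(c=3) H(c=3) O(c=3) Q(c=4)]
  17. access L: HIT, count now 4. Cache: [H(c=3) O(c=3) Q(c=4) L(c=4)]
  18. access Y: MISS, evict H(c=3). Cache: [Y(c=1) O(c=3) Q(c=4) L(c=4)]
  19. access Y: HIT, count now 2. Cache: [Y(c=2) O(c=3) Q(c=4) L(c=4)]
  20. access T: MISS, evict Y(c=2). Cache: [T(c=1) O(c=3) Q(c=4) L(c=4)]
  21. access Q: HIT, count now 5. Cache: [T(c=1) O(c=3) L(c=4) Q(c=5)]
  22. access Y: MISS, evict T(c=1). Cache: [Y(c=1) O(c=3) L(c=4) Q(c=5)]
  23. access Y: HIT, count now 2. Cache: [Y(c=2) O(c=3) L(c=4) Q(c=5)]
  24. access U: MISS, evict Y(c=2). Cache: [U(c=1) O(c=3) L(c=4) Q(c=5)]
  25. access C: MISS, evict U(c=1). Cache: [C(c=1) O(c=3) L(c=4) Q(c=5)]
  26. access O: HIT, count now 4. Cache: [C(c=1) L(c=4) O(c=4) Q(c=5)]
  27. access T: MISS, evict C(c=1). Cache: [T(c=1) L(c=4) O(c=4) Q(c=5)]
  28. access U: MISS, evict T(c=1). Cache: [U(c=1) L(c=4) O(c=4) Q(c=5)]
  29. access U: HIT, count now 2. Cache: [U(c=2) L(c=4) O(c=4) Q(c=5)]
  30. access Y: MISS, evict U(c=2). Cache: [Y(c=1) L(c=4) O(c=4) Q(c=5)]
  31. access B: MISS, evict Y(c=1). Cache: [B(c=1) L(c=4) O(c=4) Q(c=5)]
  32. access H: MISS, evict B(c=1). Cache: [H(c=1) L(c=4) O(c=4) Q(c=5)]
  33. access U: MISS, evict H(c=1). Cache: [U(c=1) L(c=4) O(c=4) Q(c=5)]
  34. access H: MISS, evict U(c=1). Cache: [H(c=1) L(c=4) O(c=4) Q(c=5)]
  35. access Q: HIT, count now 6. Cache: [H(c=1) L(c=4) O(c=4) Q(c=6)]
  36. access Y: MISS, evict H(c=1). Cache: [Y(c=1) L(c=4) O(c=4) Q(c=6)]
  37. access H: MISS, evict Y(c=1). Cache: [H(c=1) L(c=4) O(c=4) Q(c=6)]
Total: 16 hits, 21 misses, 17 evictions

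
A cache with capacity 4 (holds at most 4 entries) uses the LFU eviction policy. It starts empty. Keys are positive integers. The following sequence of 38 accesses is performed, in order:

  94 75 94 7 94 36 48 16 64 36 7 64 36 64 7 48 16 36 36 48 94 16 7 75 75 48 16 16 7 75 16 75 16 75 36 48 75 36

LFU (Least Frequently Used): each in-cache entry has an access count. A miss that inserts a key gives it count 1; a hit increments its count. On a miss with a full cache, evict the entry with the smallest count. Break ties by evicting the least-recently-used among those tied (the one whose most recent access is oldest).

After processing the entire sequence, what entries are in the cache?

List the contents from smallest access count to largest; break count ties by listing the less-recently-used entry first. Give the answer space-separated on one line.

LFU simulation (capacity=4):
  1. access 94: MISS. Cache: [94(c=1)]
  2. access 75: MISS. Cache: [94(c=1) 75(c=1)]
  3. access 94: HIT, count now 2. Cache: [75(c=1) 94(c=2)]
  4. access 7: MISS. Cache: [75(c=1) 7(c=1) 94(c=2)]
  5. access 94: HIT, count now 3. Cache: [75(c=1) 7(c=1) 94(c=3)]
  6. access 36: MISS. Cache: [75(c=1) 7(c=1) 36(c=1) 94(c=3)]
  7. access 48: MISS, evict 75(c=1). Cache: [7(c=1) 36(c=1) 48(c=1) 94(c=3)]
  8. access 16: MISS, evict 7(c=1). Cache: [36(c=1) 48(c=1) 16(c=1) 94(c=3)]
  9. access 64: MISS, evict 36(c=1). Cache: [48(c=1) 16(c=1) 64(c=1) 94(c=3)]
  10. access 36: MISS, evict 48(c=1). Cache: [16(c=1) 64(c=1) 36(c=1) 94(c=3)]
  11. access 7: MISS, evict 16(c=1). Cache: [64(c=1) 36(c=1) 7(c=1) 94(c=3)]
  12. access 64: HIT, count now 2. Cache: [36(c=1) 7(c=1) 64(c=2) 94(c=3)]
  13. access 36: HIT, count now 2. Cache: [7(c=1) 64(c=2) 36(c=2) 94(c=3)]
  14. access 64: HIT, count now 3. Cache: [7(c=1) 36(c=2) 94(c=3) 64(c=3)]
  15. access 7: HIT, count now 2. Cache: [36(c=2) 7(c=2) 94(c=3) 64(c=3)]
  16. access 48: MISS, evict 36(c=2). Cache: [48(c=1) 7(c=2) 94(c=3) 64(c=3)]
  17. access 16: MISS, evict 48(c=1). Cache: [16(c=1) 7(c=2) 94(c=3) 64(c=3)]
  18. access 36: MISS, evict 16(c=1). Cache: [36(c=1) 7(c=2) 94(c=3) 64(c=3)]
  19. access 36: HIT, count now 2. Cache: [7(c=2) 36(c=2) 94(c=3) 64(c=3)]
  20. access 48: MISS, evict 7(c=2). Cache: [48(c=1) 36(c=2) 94(c=3) 64(c=3)]
  21. access 94: HIT, count now 4. Cache: [48(c=1) 36(c=2) 64(c=3) 94(c=4)]
  22. access 16: MISS, evict 48(c=1). Cache: [16(c=1) 36(c=2) 64(c=3) 94(c=4)]
  23. access 7: MISS, evict 16(c=1). Cache: [7(c=1) 36(c=2) 64(c=3) 94(c=4)]
  24. access 75: MISS, evict 7(c=1). Cache: [75(c=1) 36(c=2) 64(c=3) 94(c=4)]
  25. access 75: HIT, count now 2. Cache: [36(c=2) 75(c=2) 64(c=3) 94(c=4)]
  26. access 48: MISS, evict 36(c=2). Cache: [48(c=1) 75(c=2) 64(c=3) 94(c=4)]
  27. access 16: MISS, evict 48(c=1). Cache: [16(c=1) 75(c=2) 64(c=3) 94(c=4)]
  28. access 16: HIT, count now 2. Cache: [75(c=2) 16(c=2) 64(c=3) 94(c=4)]
  29. access 7: MISS, evict 75(c=2). Cache: [7(c=1) 16(c=2) 64(c=3) 94(c=4)]
  30. access 75: MISS, evict 7(c=1). Cache: [75(c=1) 16(c=2) 64(c=3) 94(c=4)]
  31. access 16: HIT, count now 3. Cache: [75(c=1) 64(c=3) 16(c=3) 94(c=4)]
  32. access 75: HIT, count now 2. Cache: [75(c=2) 64(c=3) 16(c=3) 94(c=4)]
  33. access 16: HIT, count now 4. Cache: [75(c=2) 64(c=3) 94(c=4) 16(c=4)]
  34. access 75: HIT, count now 3. Cache: [64(c=3) 75(c=3) 94(c=4) 16(c=4)]
  35. access 36: MISS, evict 64(c=3). Cache: [36(c=1) 75(c=3) 94(c=4) 16(c=4)]
  36. access 48: MISS, evict 36(c=1). Cache: [48(c=1) 75(c=3) 94(c=4) 16(c=4)]
  37. access 75: HIT, count now 4. Cache: [48(c=1) 94(c=4) 16(c=4) 75(c=4)]
  38. access 36: MISS, evict 48(c=1). Cache: [36(c=1) 94(c=4) 16(c=4) 75(c=4)]
Total: 15 hits, 23 misses, 19 evictions

Answer: 36 94 16 75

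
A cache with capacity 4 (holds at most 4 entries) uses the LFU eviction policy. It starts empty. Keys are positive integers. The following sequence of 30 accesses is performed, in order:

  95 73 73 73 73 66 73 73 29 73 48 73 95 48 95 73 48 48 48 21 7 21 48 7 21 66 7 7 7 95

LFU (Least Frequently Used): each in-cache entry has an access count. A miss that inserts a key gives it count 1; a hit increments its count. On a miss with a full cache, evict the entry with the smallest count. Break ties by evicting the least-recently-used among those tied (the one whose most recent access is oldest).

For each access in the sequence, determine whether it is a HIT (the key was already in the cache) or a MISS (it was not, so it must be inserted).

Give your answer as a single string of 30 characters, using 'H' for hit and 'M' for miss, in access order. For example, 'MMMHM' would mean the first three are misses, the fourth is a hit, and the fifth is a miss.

Answer: MMHHHMHHMHMHMHHHHHHMMMHMMMMHHH

Derivation:
LFU simulation (capacity=4):
  1. access 95: MISS. Cache: [95(c=1)]
  2. access 73: MISS. Cache: [95(c=1) 73(c=1)]
  3. access 73: HIT, count now 2. Cache: [95(c=1) 73(c=2)]
  4. access 73: HIT, count now 3. Cache: [95(c=1) 73(c=3)]
  5. access 73: HIT, count now 4. Cache: [95(c=1) 73(c=4)]
  6. access 66: MISS. Cache: [95(c=1) 66(c=1) 73(c=4)]
  7. access 73: HIT, count now 5. Cache: [95(c=1) 66(c=1) 73(c=5)]
  8. access 73: HIT, count now 6. Cache: [95(c=1) 66(c=1) 73(c=6)]
  9. access 29: MISS. Cache: [95(c=1) 66(c=1) 29(c=1) 73(c=6)]
  10. access 73: HIT, count now 7. Cache: [95(c=1) 66(c=1) 29(c=1) 73(c=7)]
  11. access 48: MISS, evict 95(c=1). Cache: [66(c=1) 29(c=1) 48(c=1) 73(c=7)]
  12. access 73: HIT, count now 8. Cache: [66(c=1) 29(c=1) 48(c=1) 73(c=8)]
  13. access 95: MISS, evict 66(c=1). Cache: [29(c=1) 48(c=1) 95(c=1) 73(c=8)]
  14. access 48: HIT, count now 2. Cache: [29(c=1) 95(c=1) 48(c=2) 73(c=8)]
  15. access 95: HIT, count now 2. Cache: [29(c=1) 48(c=2) 95(c=2) 73(c=8)]
  16. access 73: HIT, count now 9. Cache: [29(c=1) 48(c=2) 95(c=2) 73(c=9)]
  17. access 48: HIT, count now 3. Cache: [29(c=1) 95(c=2) 48(c=3) 73(c=9)]
  18. access 48: HIT, count now 4. Cache: [29(c=1) 95(c=2) 48(c=4) 73(c=9)]
  19. access 48: HIT, count now 5. Cache: [29(c=1) 95(c=2) 48(c=5) 73(c=9)]
  20. access 21: MISS, evict 29(c=1). Cache: [21(c=1) 95(c=2) 48(c=5) 73(c=9)]
  21. access 7: MISS, evict 21(c=1). Cache: [7(c=1) 95(c=2) 48(c=5) 73(c=9)]
  22. access 21: MISS, evict 7(c=1). Cache: [21(c=1) 95(c=2) 48(c=5) 73(c=9)]
  23. access 48: HIT, count now 6. Cache: [21(c=1) 95(c=2) 48(c=6) 73(c=9)]
  24. access 7: MISS, evict 21(c=1). Cache: [7(c=1) 95(c=2) 48(c=6) 73(c=9)]
  25. access 21: MISS, evict 7(c=1). Cache: [21(c=1) 95(c=2) 48(c=6) 73(c=9)]
  26. access 66: MISS, evict 21(c=1). Cache: [66(c=1) 95(c=2) 48(c=6) 73(c=9)]
  27. access 7: MISS, evict 66(c=1). Cache: [7(c=1) 95(c=2) 48(c=6) 73(c=9)]
  28. access 7: HIT, count now 2. Cache: [95(c=2) 7(c=2) 48(c=6) 73(c=9)]
  29. access 7: HIT, count now 3. Cache: [95(c=2) 7(c=3) 48(c=6) 73(c=9)]
  30. access 95: HIT, count now 3. Cache: [7(c=3) 95(c=3) 48(c=6) 73(c=9)]
Total: 17 hits, 13 misses, 9 evictions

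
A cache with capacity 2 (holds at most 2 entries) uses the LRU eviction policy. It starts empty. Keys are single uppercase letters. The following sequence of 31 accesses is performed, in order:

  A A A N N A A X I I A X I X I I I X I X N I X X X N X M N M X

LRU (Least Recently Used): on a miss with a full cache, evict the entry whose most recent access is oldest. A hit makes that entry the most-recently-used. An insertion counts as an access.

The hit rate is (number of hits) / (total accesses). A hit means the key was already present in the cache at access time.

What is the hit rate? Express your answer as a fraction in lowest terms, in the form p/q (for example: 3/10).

Answer: 17/31

Derivation:
LRU simulation (capacity=2):
  1. access A: MISS. Cache (LRU->MRU): [A]
  2. access A: HIT. Cache (LRU->MRU): [A]
  3. access A: HIT. Cache (LRU->MRU): [A]
  4. access N: MISS. Cache (LRU->MRU): [A N]
  5. access N: HIT. Cache (LRU->MRU): [A N]
  6. access A: HIT. Cache (LRU->MRU): [N A]
  7. access A: HIT. Cache (LRU->MRU): [N A]
  8. access X: MISS, evict N. Cache (LRU->MRU): [A X]
  9. access I: MISS, evict A. Cache (LRU->MRU): [X I]
  10. access I: HIT. Cache (LRU->MRU): [X I]
  11. access A: MISS, evict X. Cache (LRU->MRU): [I A]
  12. access X: MISS, evict I. Cache (LRU->MRU): [A X]
  13. access I: MISS, evict A. Cache (LRU->MRU): [X I]
  14. access X: HIT. Cache (LRU->MRU): [I X]
  15. access I: HIT. Cache (LRU->MRU): [X I]
  16. access I: HIT. Cache (LRU->MRU): [X I]
  17. access I: HIT. Cache (LRU->MRU): [X I]
  18. access X: HIT. Cache (LRU->MRU): [I X]
  19. access I: HIT. Cache (LRU->MRU): [X I]
  20. access X: HIT. Cache (LRU->MRU): [I X]
  21. access N: MISS, evict I. Cache (LRU->MRU): [X N]
  22. access I: MISS, evict X. Cache (LRU->MRU): [N I]
  23. access X: MISS, evict N. Cache (LRU->MRU): [I X]
  24. access X: HIT. Cache (LRU->MRU): [I X]
  25. access X: HIT. Cache (LRU->MRU): [I X]
  26. access N: MISS, evict I. Cache (LRU->MRU): [X N]
  27. access X: HIT. Cache (LRU->MRU): [N X]
  28. access M: MISS, evict N. Cache (LRU->MRU): [X M]
  29. access N: MISS, evict X. Cache (LRU->MRU): [M N]
  30. access M: HIT. Cache (LRU->MRU): [N M]
  31. access X: MISS, evict N. Cache (LRU->MRU): [M X]
Total: 17 hits, 14 misses, 12 evictions

Hit rate = 17/31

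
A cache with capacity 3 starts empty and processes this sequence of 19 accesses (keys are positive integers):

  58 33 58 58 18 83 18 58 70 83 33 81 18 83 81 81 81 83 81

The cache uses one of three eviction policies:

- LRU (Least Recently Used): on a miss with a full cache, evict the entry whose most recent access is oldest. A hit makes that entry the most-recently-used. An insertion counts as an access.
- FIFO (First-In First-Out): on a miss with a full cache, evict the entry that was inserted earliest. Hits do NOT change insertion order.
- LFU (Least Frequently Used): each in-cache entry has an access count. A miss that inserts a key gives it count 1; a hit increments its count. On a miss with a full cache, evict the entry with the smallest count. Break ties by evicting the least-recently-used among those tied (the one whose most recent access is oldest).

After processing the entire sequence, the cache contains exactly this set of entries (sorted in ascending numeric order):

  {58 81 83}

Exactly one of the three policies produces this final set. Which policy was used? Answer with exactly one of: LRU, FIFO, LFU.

Simulating under each policy and comparing final sets:
  LRU: final set = {18 81 83} -> differs
  FIFO: final set = {18 81 83} -> differs
  LFU: final set = {58 81 83} -> MATCHES target
Only LFU produces the target set.

Answer: LFU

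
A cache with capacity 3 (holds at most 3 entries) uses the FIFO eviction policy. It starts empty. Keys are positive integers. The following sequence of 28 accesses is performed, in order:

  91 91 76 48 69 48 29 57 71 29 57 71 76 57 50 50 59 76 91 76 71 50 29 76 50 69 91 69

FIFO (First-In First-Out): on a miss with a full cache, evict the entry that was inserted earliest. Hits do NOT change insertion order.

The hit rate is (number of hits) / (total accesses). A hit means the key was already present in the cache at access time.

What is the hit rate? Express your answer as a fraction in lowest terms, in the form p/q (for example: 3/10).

FIFO simulation (capacity=3):
  1. access 91: MISS. Cache (old->new): [91]
  2. access 91: HIT. Cache (old->new): [91]
  3. access 76: MISS. Cache (old->new): [91 76]
  4. access 48: MISS. Cache (old->new): [91 76 48]
  5. access 69: MISS, evict 91. Cache (old->new): [76 48 69]
  6. access 48: HIT. Cache (old->new): [76 48 69]
  7. access 29: MISS, evict 76. Cache (old->new): [48 69 29]
  8. access 57: MISS, evict 48. Cache (old->new): [69 29 57]
  9. access 71: MISS, evict 69. Cache (old->new): [29 57 71]
  10. access 29: HIT. Cache (old->new): [29 57 71]
  11. access 57: HIT. Cache (old->new): [29 57 71]
  12. access 71: HIT. Cache (old->new): [29 57 71]
  13. access 76: MISS, evict 29. Cache (old->new): [57 71 76]
  14. access 57: HIT. Cache (old->new): [57 71 76]
  15. access 50: MISS, evict 57. Cache (old->new): [71 76 50]
  16. access 50: HIT. Cache (old->new): [71 76 50]
  17. access 59: MISS, evict 71. Cache (old->new): [76 50 59]
  18. access 76: HIT. Cache (old->new): [76 50 59]
  19. access 91: MISS, evict 76. Cache (old->new): [50 59 91]
  20. access 76: MISS, evict 50. Cache (old->new): [59 91 76]
  21. access 71: MISS, evict 59. Cache (old->new): [91 76 71]
  22. access 50: MISS, evict 91. Cache (old->new): [76 71 50]
  23. access 29: MISS, evict 76. Cache (old->new): [71 50 29]
  24. access 76: MISS, evict 71. Cache (old->new): [50 29 76]
  25. access 50: HIT. Cache (old->new): [50 29 76]
  26. access 69: MISS, evict 50. Cache (old->new): [29 76 69]
  27. access 91: MISS, evict 29. Cache (old->new): [76 69 91]
  28. access 69: HIT. Cache (old->new): [76 69 91]
Total: 10 hits, 18 misses, 15 evictions

Hit rate = 10/28 = 5/14

Answer: 5/14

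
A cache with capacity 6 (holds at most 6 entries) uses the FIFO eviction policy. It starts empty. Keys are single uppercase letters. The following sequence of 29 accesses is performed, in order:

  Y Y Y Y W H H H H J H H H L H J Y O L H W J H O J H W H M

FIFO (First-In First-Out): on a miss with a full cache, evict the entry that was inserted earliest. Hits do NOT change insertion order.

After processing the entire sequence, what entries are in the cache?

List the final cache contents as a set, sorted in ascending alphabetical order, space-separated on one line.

FIFO simulation (capacity=6):
  1. access Y: MISS. Cache (old->new): [Y]
  2. access Y: HIT. Cache (old->new): [Y]
  3. access Y: HIT. Cache (old->new): [Y]
  4. access Y: HIT. Cache (old->new): [Y]
  5. access W: MISS. Cache (old->new): [Y W]
  6. access H: MISS. Cache (old->new): [Y W H]
  7. access H: HIT. Cache (old->new): [Y W H]
  8. access H: HIT. Cache (old->new): [Y W H]
  9. access H: HIT. Cache (old->new): [Y W H]
  10. access J: MISS. Cache (old->new): [Y W H J]
  11. access H: HIT. Cache (old->new): [Y W H J]
  12. access H: HIT. Cache (old->new): [Y W H J]
  13. access H: HIT. Cache (old->new): [Y W H J]
  14. access L: MISS. Cache (old->new): [Y W H J L]
  15. access H: HIT. Cache (old->new): [Y W H J L]
  16. access J: HIT. Cache (old->new): [Y W H J L]
  17. access Y: HIT. Cache (old->new): [Y W H J L]
  18. access O: MISS. Cache (old->new): [Y W H J L O]
  19. access L: HIT. Cache (old->new): [Y W H J L O]
  20. access H: HIT. Cache (old->new): [Y W H J L O]
  21. access W: HIT. Cache (old->new): [Y W H J L O]
  22. access J: HIT. Cache (old->new): [Y W H J L O]
  23. access H: HIT. Cache (old->new): [Y W H J L O]
  24. access O: HIT. Cache (old->new): [Y W H J L O]
  25. access J: HIT. Cache (old->new): [Y W H J L O]
  26. access H: HIT. Cache (old->new): [Y W H J L O]
  27. access W: HIT. Cache (old->new): [Y W H J L O]
  28. access H: HIT. Cache (old->new): [Y W H J L O]
  29. access M: MISS, evict Y. Cache (old->new): [W H J L O M]
Total: 22 hits, 7 misses, 1 evictions

Answer: H J L M O W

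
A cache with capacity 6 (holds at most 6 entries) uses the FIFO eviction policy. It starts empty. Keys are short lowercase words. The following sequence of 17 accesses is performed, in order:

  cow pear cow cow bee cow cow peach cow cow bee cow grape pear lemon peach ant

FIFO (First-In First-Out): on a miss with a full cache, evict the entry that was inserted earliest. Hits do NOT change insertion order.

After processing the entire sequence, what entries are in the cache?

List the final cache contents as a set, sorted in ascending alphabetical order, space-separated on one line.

FIFO simulation (capacity=6):
  1. access cow: MISS. Cache (old->new): [cow]
  2. access pear: MISS. Cache (old->new): [cow pear]
  3. access cow: HIT. Cache (old->new): [cow pear]
  4. access cow: HIT. Cache (old->new): [cow pear]
  5. access bee: MISS. Cache (old->new): [cow pear bee]
  6. access cow: HIT. Cache (old->new): [cow pear bee]
  7. access cow: HIT. Cache (old->new): [cow pear bee]
  8. access peach: MISS. Cache (old->new): [cow pear bee peach]
  9. access cow: HIT. Cache (old->new): [cow pear bee peach]
  10. access cow: HIT. Cache (old->new): [cow pear bee peach]
  11. access bee: HIT. Cache (old->new): [cow pear bee peach]
  12. access cow: HIT. Cache (old->new): [cow pear bee peach]
  13. access grape: MISS. Cache (old->new): [cow pear bee peach grape]
  14. access pear: HIT. Cache (old->new): [cow pear bee peach grape]
  15. access lemon: MISS. Cache (old->new): [cow pear bee peach grape lemon]
  16. access peach: HIT. Cache (old->new): [cow pear bee peach grape lemon]
  17. access ant: MISS, evict cow. Cache (old->new): [pear bee peach grape lemon ant]
Total: 10 hits, 7 misses, 1 evictions

Answer: ant bee grape lemon peach pear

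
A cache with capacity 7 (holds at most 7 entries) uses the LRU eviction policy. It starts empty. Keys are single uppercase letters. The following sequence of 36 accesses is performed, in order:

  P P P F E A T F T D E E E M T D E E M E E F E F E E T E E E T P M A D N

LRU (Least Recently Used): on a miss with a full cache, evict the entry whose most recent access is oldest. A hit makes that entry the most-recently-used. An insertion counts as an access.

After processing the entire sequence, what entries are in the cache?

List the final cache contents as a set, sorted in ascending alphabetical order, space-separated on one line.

Answer: A D E M N P T

Derivation:
LRU simulation (capacity=7):
  1. access P: MISS. Cache (LRU->MRU): [P]
  2. access P: HIT. Cache (LRU->MRU): [P]
  3. access P: HIT. Cache (LRU->MRU): [P]
  4. access F: MISS. Cache (LRU->MRU): [P F]
  5. access E: MISS. Cache (LRU->MRU): [P F E]
  6. access A: MISS. Cache (LRU->MRU): [P F E A]
  7. access T: MISS. Cache (LRU->MRU): [P F E A T]
  8. access F: HIT. Cache (LRU->MRU): [P E A T F]
  9. access T: HIT. Cache (LRU->MRU): [P E A F T]
  10. access D: MISS. Cache (LRU->MRU): [P E A F T D]
  11. access E: HIT. Cache (LRU->MRU): [P A F T D E]
  12. access E: HIT. Cache (LRU->MRU): [P A F T D E]
  13. access E: HIT. Cache (LRU->MRU): [P A F T D E]
  14. access M: MISS. Cache (LRU->MRU): [P A F T D E M]
  15. access T: HIT. Cache (LRU->MRU): [P A F D E M T]
  16. access D: HIT. Cache (LRU->MRU): [P A F E M T D]
  17. access E: HIT. Cache (LRU->MRU): [P A F M T D E]
  18. access E: HIT. Cache (LRU->MRU): [P A F M T D E]
  19. access M: HIT. Cache (LRU->MRU): [P A F T D E M]
  20. access E: HIT. Cache (LRU->MRU): [P A F T D M E]
  21. access E: HIT. Cache (LRU->MRU): [P A F T D M E]
  22. access F: HIT. Cache (LRU->MRU): [P A T D M E F]
  23. access E: HIT. Cache (LRU->MRU): [P A T D M F E]
  24. access F: HIT. Cache (LRU->MRU): [P A T D M E F]
  25. access E: HIT. Cache (LRU->MRU): [P A T D M F E]
  26. access E: HIT. Cache (LRU->MRU): [P A T D M F E]
  27. access T: HIT. Cache (LRU->MRU): [P A D M F E T]
  28. access E: HIT. Cache (LRU->MRU): [P A D M F T E]
  29. access E: HIT. Cache (LRU->MRU): [P A D M F T E]
  30. access E: HIT. Cache (LRU->MRU): [P A D M F T E]
  31. access T: HIT. Cache (LRU->MRU): [P A D M F E T]
  32. access P: HIT. Cache (LRU->MRU): [A D M F E T P]
  33. access M: HIT. Cache (LRU->MRU): [A D F E T P M]
  34. access A: HIT. Cache (LRU->MRU): [D F E T P M A]
  35. access D: HIT. Cache (LRU->MRU): [F E T P M A D]
  36. access N: MISS, evict F. Cache (LRU->MRU): [E T P M A D N]
Total: 28 hits, 8 misses, 1 evictions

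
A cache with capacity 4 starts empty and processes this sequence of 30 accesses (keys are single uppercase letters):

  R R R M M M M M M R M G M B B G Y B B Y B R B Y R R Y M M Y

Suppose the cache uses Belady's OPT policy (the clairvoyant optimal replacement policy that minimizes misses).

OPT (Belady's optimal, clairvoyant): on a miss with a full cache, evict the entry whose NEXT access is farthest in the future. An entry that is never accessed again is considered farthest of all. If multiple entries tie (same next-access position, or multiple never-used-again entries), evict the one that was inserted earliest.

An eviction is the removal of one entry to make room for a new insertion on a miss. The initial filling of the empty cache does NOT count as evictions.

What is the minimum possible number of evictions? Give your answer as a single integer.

Answer: 1

Derivation:
OPT (Belady) simulation (capacity=4):
  1. access R: MISS. Cache: [R]
  2. access R: HIT. Next use of R: step 3. Cache: [R]
  3. access R: HIT. Next use of R: step 10. Cache: [R]
  4. access M: MISS. Cache: [R M]
  5. access M: HIT. Next use of M: step 6. Cache: [R M]
  6. access M: HIT. Next use of M: step 7. Cache: [R M]
  7. access M: HIT. Next use of M: step 8. Cache: [R M]
  8. access M: HIT. Next use of M: step 9. Cache: [R M]
  9. access M: HIT. Next use of M: step 11. Cache: [R M]
  10. access R: HIT. Next use of R: step 22. Cache: [R M]
  11. access M: HIT. Next use of M: step 13. Cache: [R M]
  12. access G: MISS. Cache: [R M G]
  13. access M: HIT. Next use of M: step 28. Cache: [R M G]
  14. access B: MISS. Cache: [R M G B]
  15. access B: HIT. Next use of B: step 18. Cache: [R M G B]
  16. access G: HIT. Next use of G: never. Cache: [R M G B]
  17. access Y: MISS, evict G (next use: never). Cache: [R M B Y]
  18. access B: HIT. Next use of B: step 19. Cache: [R M B Y]
  19. access B: HIT. Next use of B: step 21. Cache: [R M B Y]
  20. access Y: HIT. Next use of Y: step 24. Cache: [R M B Y]
  21. access B: HIT. Next use of B: step 23. Cache: [R M B Y]
  22. access R: HIT. Next use of R: step 25. Cache: [R M B Y]
  23. access B: HIT. Next use of B: never. Cache: [R M B Y]
  24. access Y: HIT. Next use of Y: step 27. Cache: [R M B Y]
  25. access R: HIT. Next use of R: step 26. Cache: [R M B Y]
  26. access R: HIT. Next use of R: never. Cache: [R M B Y]
  27. access Y: HIT. Next use of Y: step 30. Cache: [R M B Y]
  28. access M: HIT. Next use of M: step 29. Cache: [R M B Y]
  29. access M: HIT. Next use of M: never. Cache: [R M B Y]
  30. access Y: HIT. Next use of Y: never. Cache: [R M B Y]
Total: 25 hits, 5 misses, 1 evictions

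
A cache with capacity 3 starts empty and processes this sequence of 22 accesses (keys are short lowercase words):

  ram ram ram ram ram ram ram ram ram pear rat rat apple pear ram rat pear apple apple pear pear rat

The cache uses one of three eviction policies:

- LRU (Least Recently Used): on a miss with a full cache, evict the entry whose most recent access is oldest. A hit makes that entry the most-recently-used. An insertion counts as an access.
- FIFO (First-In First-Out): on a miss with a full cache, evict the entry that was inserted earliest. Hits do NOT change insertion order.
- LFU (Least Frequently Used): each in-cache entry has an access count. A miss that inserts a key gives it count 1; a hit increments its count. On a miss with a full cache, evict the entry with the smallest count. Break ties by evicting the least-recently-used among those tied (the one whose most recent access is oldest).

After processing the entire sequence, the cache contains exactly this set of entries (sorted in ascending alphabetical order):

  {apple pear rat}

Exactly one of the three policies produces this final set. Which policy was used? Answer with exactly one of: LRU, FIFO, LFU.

Simulating under each policy and comparing final sets:
  LRU: final set = {apple pear rat} -> MATCHES target
  FIFO: final set = {pear ram rat} -> differs
  LFU: final set = {pear ram rat} -> differs
Only LRU produces the target set.

Answer: LRU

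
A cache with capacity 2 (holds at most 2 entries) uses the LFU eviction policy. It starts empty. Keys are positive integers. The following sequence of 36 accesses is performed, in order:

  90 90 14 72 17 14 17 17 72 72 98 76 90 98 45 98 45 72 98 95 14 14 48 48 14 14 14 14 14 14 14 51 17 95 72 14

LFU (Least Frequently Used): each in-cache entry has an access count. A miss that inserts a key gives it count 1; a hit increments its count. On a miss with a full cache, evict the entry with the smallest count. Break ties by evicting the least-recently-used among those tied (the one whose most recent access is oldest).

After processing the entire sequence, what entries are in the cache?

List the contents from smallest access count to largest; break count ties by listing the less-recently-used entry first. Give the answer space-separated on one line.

LFU simulation (capacity=2):
  1. access 90: MISS. Cache: [90(c=1)]
  2. access 90: HIT, count now 2. Cache: [90(c=2)]
  3. access 14: MISS. Cache: [14(c=1) 90(c=2)]
  4. access 72: MISS, evict 14(c=1). Cache: [72(c=1) 90(c=2)]
  5. access 17: MISS, evict 72(c=1). Cache: [17(c=1) 90(c=2)]
  6. access 14: MISS, evict 17(c=1). Cache: [14(c=1) 90(c=2)]
  7. access 17: MISS, evict 14(c=1). Cache: [17(c=1) 90(c=2)]
  8. access 17: HIT, count now 2. Cache: [90(c=2) 17(c=2)]
  9. access 72: MISS, evict 90(c=2). Cache: [72(c=1) 17(c=2)]
  10. access 72: HIT, count now 2. Cache: [17(c=2) 72(c=2)]
  11. access 98: MISS, evict 17(c=2). Cache: [98(c=1) 72(c=2)]
  12. access 76: MISS, evict 98(c=1). Cache: [76(c=1) 72(c=2)]
  13. access 90: MISS, evict 76(c=1). Cache: [90(c=1) 72(c=2)]
  14. access 98: MISS, evict 90(c=1). Cache: [98(c=1) 72(c=2)]
  15. access 45: MISS, evict 98(c=1). Cache: [45(c=1) 72(c=2)]
  16. access 98: MISS, evict 45(c=1). Cache: [98(c=1) 72(c=2)]
  17. access 45: MISS, evict 98(c=1). Cache: [45(c=1) 72(c=2)]
  18. access 72: HIT, count now 3. Cache: [45(c=1) 72(c=3)]
  19. access 98: MISS, evict 45(c=1). Cache: [98(c=1) 72(c=3)]
  20. access 95: MISS, evict 98(c=1). Cache: [95(c=1) 72(c=3)]
  21. access 14: MISS, evict 95(c=1). Cache: [14(c=1) 72(c=3)]
  22. access 14: HIT, count now 2. Cache: [14(c=2) 72(c=3)]
  23. access 48: MISS, evict 14(c=2). Cache: [48(c=1) 72(c=3)]
  24. access 48: HIT, count now 2. Cache: [48(c=2) 72(c=3)]
  25. access 14: MISS, evict 48(c=2). Cache: [14(c=1) 72(c=3)]
  26. access 14: HIT, count now 2. Cache: [14(c=2) 72(c=3)]
  27. access 14: HIT, count now 3. Cache: [72(c=3) 14(c=3)]
  28. access 14: HIT, count now 4. Cache: [72(c=3) 14(c=4)]
  29. access 14: HIT, count now 5. Cache: [72(c=3) 14(c=5)]
  30. access 14: HIT, count now 6. Cache: [72(c=3) 14(c=6)]
  31. access 14: HIT, count now 7. Cache: [72(c=3) 14(c=7)]
  32. access 51: MISS, evict 72(c=3). Cache: [51(c=1) 14(c=7)]
  33. access 17: MISS, evict 51(c=1). Cache: [17(c=1) 14(c=7)]
  34. access 95: MISS, evict 17(c=1). Cache: [95(c=1) 14(c=7)]
  35. access 72: MISS, evict 95(c=1). Cache: [72(c=1) 14(c=7)]
  36. access 14: HIT, count now 8. Cache: [72(c=1) 14(c=8)]
Total: 13 hits, 23 misses, 21 evictions

Answer: 72 14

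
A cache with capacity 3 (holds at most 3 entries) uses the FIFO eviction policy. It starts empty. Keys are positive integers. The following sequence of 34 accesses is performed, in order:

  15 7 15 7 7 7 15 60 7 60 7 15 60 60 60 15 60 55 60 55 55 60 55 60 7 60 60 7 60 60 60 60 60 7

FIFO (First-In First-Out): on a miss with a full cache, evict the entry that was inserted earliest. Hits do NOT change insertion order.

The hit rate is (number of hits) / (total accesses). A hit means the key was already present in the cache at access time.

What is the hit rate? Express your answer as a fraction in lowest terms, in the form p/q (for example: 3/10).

Answer: 15/17

Derivation:
FIFO simulation (capacity=3):
  1. access 15: MISS. Cache (old->new): [15]
  2. access 7: MISS. Cache (old->new): [15 7]
  3. access 15: HIT. Cache (old->new): [15 7]
  4. access 7: HIT. Cache (old->new): [15 7]
  5. access 7: HIT. Cache (old->new): [15 7]
  6. access 7: HIT. Cache (old->new): [15 7]
  7. access 15: HIT. Cache (old->new): [15 7]
  8. access 60: MISS. Cache (old->new): [15 7 60]
  9. access 7: HIT. Cache (old->new): [15 7 60]
  10. access 60: HIT. Cache (old->new): [15 7 60]
  11. access 7: HIT. Cache (old->new): [15 7 60]
  12. access 15: HIT. Cache (old->new): [15 7 60]
  13. access 60: HIT. Cache (old->new): [15 7 60]
  14. access 60: HIT. Cache (old->new): [15 7 60]
  15. access 60: HIT. Cache (old->new): [15 7 60]
  16. access 15: HIT. Cache (old->new): [15 7 60]
  17. access 60: HIT. Cache (old->new): [15 7 60]
  18. access 55: MISS, evict 15. Cache (old->new): [7 60 55]
  19. access 60: HIT. Cache (old->new): [7 60 55]
  20. access 55: HIT. Cache (old->new): [7 60 55]
  21. access 55: HIT. Cache (old->new): [7 60 55]
  22. access 60: HIT. Cache (old->new): [7 60 55]
  23. access 55: HIT. Cache (old->new): [7 60 55]
  24. access 60: HIT. Cache (old->new): [7 60 55]
  25. access 7: HIT. Cache (old->new): [7 60 55]
  26. access 60: HIT. Cache (old->new): [7 60 55]
  27. access 60: HIT. Cache (old->new): [7 60 55]
  28. access 7: HIT. Cache (old->new): [7 60 55]
  29. access 60: HIT. Cache (old->new): [7 60 55]
  30. access 60: HIT. Cache (old->new): [7 60 55]
  31. access 60: HIT. Cache (old->new): [7 60 55]
  32. access 60: HIT. Cache (old->new): [7 60 55]
  33. access 60: HIT. Cache (old->new): [7 60 55]
  34. access 7: HIT. Cache (old->new): [7 60 55]
Total: 30 hits, 4 misses, 1 evictions

Hit rate = 30/34 = 15/17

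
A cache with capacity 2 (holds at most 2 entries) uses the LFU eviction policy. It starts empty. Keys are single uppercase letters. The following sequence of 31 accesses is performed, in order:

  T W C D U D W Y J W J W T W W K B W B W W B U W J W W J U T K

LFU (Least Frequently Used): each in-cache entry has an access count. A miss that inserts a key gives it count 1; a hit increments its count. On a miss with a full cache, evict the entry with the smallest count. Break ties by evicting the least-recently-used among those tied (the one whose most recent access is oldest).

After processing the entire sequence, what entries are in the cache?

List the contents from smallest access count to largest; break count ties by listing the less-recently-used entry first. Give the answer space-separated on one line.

LFU simulation (capacity=2):
  1. access T: MISS. Cache: [T(c=1)]
  2. access W: MISS. Cache: [T(c=1) W(c=1)]
  3. access C: MISS, evict T(c=1). Cache: [W(c=1) C(c=1)]
  4. access D: MISS, evict W(c=1). Cache: [C(c=1) D(c=1)]
  5. access U: MISS, evict C(c=1). Cache: [D(c=1) U(c=1)]
  6. access D: HIT, count now 2. Cache: [U(c=1) D(c=2)]
  7. access W: MISS, evict U(c=1). Cache: [W(c=1) D(c=2)]
  8. access Y: MISS, evict W(c=1). Cache: [Y(c=1) D(c=2)]
  9. access J: MISS, evict Y(c=1). Cache: [J(c=1) D(c=2)]
  10. access W: MISS, evict J(c=1). Cache: [W(c=1) D(c=2)]
  11. access J: MISS, evict W(c=1). Cache: [J(c=1) D(c=2)]
  12. access W: MISS, evict J(c=1). Cache: [W(c=1) D(c=2)]
  13. access T: MISS, evict W(c=1). Cache: [T(c=1) D(c=2)]
  14. access W: MISS, evict T(c=1). Cache: [W(c=1) D(c=2)]
  15. access W: HIT, count now 2. Cache: [D(c=2) W(c=2)]
  16. access K: MISS, evict D(c=2). Cache: [K(c=1) W(c=2)]
  17. access B: MISS, evict K(c=1). Cache: [B(c=1) W(c=2)]
  18. access W: HIT, count now 3. Cache: [B(c=1) W(c=3)]
  19. access B: HIT, count now 2. Cache: [B(c=2) W(c=3)]
  20. access W: HIT, count now 4. Cache: [B(c=2) W(c=4)]
  21. access W: HIT, count now 5. Cache: [B(c=2) W(c=5)]
  22. access B: HIT, count now 3. Cache: [B(c=3) W(c=5)]
  23. access U: MISS, evict B(c=3). Cache: [U(c=1) W(c=5)]
  24. access W: HIT, count now 6. Cache: [U(c=1) W(c=6)]
  25. access J: MISS, evict U(c=1). Cache: [J(c=1) W(c=6)]
  26. access W: HIT, count now 7. Cache: [J(c=1) W(c=7)]
  27. access W: HIT, count now 8. Cache: [J(c=1) W(c=8)]
  28. access J: HIT, count now 2. Cache: [J(c=2) W(c=8)]
  29. access U: MISS, evict J(c=2). Cache: [U(c=1) W(c=8)]
  30. access T: MISS, evict U(c=1). Cache: [T(c=1) W(c=8)]
  31. access K: MISS, evict T(c=1). Cache: [K(c=1) W(c=8)]
Total: 11 hits, 20 misses, 18 evictions

Answer: K W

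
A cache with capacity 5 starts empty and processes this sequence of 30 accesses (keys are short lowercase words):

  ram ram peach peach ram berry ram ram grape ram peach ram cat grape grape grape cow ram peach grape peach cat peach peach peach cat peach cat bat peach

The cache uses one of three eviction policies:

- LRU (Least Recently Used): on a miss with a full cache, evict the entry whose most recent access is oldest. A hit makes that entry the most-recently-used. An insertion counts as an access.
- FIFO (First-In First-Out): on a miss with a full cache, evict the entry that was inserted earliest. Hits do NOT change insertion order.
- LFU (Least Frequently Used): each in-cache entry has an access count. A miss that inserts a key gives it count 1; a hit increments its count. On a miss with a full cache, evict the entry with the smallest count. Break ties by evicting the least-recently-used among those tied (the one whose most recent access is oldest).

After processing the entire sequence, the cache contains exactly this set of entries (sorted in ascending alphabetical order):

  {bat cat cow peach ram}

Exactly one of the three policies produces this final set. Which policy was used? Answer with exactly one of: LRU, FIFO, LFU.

Answer: FIFO

Derivation:
Simulating under each policy and comparing final sets:
  LRU: final set = {bat cat grape peach ram} -> differs
  FIFO: final set = {bat cat cow peach ram} -> MATCHES target
  LFU: final set = {bat cat grape peach ram} -> differs
Only FIFO produces the target set.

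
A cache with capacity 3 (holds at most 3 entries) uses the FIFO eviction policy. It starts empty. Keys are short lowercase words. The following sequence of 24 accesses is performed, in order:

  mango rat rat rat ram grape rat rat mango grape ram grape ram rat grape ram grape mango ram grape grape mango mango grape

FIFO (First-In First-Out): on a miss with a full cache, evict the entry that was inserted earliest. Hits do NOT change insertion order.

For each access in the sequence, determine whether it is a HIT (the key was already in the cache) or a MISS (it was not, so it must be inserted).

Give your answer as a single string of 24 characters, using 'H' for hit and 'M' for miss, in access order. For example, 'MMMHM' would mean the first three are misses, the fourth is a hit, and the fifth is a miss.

Answer: MMHHMMHHMHHHHMHMMMHHHHHH

Derivation:
FIFO simulation (capacity=3):
  1. access mango: MISS. Cache (old->new): [mango]
  2. access rat: MISS. Cache (old->new): [mango rat]
  3. access rat: HIT. Cache (old->new): [mango rat]
  4. access rat: HIT. Cache (old->new): [mango rat]
  5. access ram: MISS. Cache (old->new): [mango rat ram]
  6. access grape: MISS, evict mango. Cache (old->new): [rat ram grape]
  7. access rat: HIT. Cache (old->new): [rat ram grape]
  8. access rat: HIT. Cache (old->new): [rat ram grape]
  9. access mango: MISS, evict rat. Cache (old->new): [ram grape mango]
  10. access grape: HIT. Cache (old->new): [ram grape mango]
  11. access ram: HIT. Cache (old->new): [ram grape mango]
  12. access grape: HIT. Cache (old->new): [ram grape mango]
  13. access ram: HIT. Cache (old->new): [ram grape mango]
  14. access rat: MISS, evict ram. Cache (old->new): [grape mango rat]
  15. access grape: HIT. Cache (old->new): [grape mango rat]
  16. access ram: MISS, evict grape. Cache (old->new): [mango rat ram]
  17. access grape: MISS, evict mango. Cache (old->new): [rat ram grape]
  18. access mango: MISS, evict rat. Cache (old->new): [ram grape mango]
  19. access ram: HIT. Cache (old->new): [ram grape mango]
  20. access grape: HIT. Cache (old->new): [ram grape mango]
  21. access grape: HIT. Cache (old->new): [ram grape mango]
  22. access mango: HIT. Cache (old->new): [ram grape mango]
  23. access mango: HIT. Cache (old->new): [ram grape mango]
  24. access grape: HIT. Cache (old->new): [ram grape mango]
Total: 15 hits, 9 misses, 6 evictions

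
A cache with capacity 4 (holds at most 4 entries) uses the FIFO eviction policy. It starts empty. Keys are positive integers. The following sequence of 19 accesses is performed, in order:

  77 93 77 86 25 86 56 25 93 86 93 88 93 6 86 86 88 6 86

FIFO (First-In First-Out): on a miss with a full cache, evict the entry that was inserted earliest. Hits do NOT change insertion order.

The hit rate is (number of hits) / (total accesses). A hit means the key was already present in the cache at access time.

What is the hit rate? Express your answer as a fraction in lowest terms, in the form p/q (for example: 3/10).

Answer: 10/19

Derivation:
FIFO simulation (capacity=4):
  1. access 77: MISS. Cache (old->new): [77]
  2. access 93: MISS. Cache (old->new): [77 93]
  3. access 77: HIT. Cache (old->new): [77 93]
  4. access 86: MISS. Cache (old->new): [77 93 86]
  5. access 25: MISS. Cache (old->new): [77 93 86 25]
  6. access 86: HIT. Cache (old->new): [77 93 86 25]
  7. access 56: MISS, evict 77. Cache (old->new): [93 86 25 56]
  8. access 25: HIT. Cache (old->new): [93 86 25 56]
  9. access 93: HIT. Cache (old->new): [93 86 25 56]
  10. access 86: HIT. Cache (old->new): [93 86 25 56]
  11. access 93: HIT. Cache (old->new): [93 86 25 56]
  12. access 88: MISS, evict 93. Cache (old->new): [86 25 56 88]
  13. access 93: MISS, evict 86. Cache (old->new): [25 56 88 93]
  14. access 6: MISS, evict 25. Cache (old->new): [56 88 93 6]
  15. access 86: MISS, evict 56. Cache (old->new): [88 93 6 86]
  16. access 86: HIT. Cache (old->new): [88 93 6 86]
  17. access 88: HIT. Cache (old->new): [88 93 6 86]
  18. access 6: HIT. Cache (old->new): [88 93 6 86]
  19. access 86: HIT. Cache (old->new): [88 93 6 86]
Total: 10 hits, 9 misses, 5 evictions

Hit rate = 10/19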